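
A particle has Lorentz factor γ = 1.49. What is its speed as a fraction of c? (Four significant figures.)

β = √(1 − 1/γ²) = √(1 − 1/2.2201) = √0.54957 = 0.7413.

0.7413c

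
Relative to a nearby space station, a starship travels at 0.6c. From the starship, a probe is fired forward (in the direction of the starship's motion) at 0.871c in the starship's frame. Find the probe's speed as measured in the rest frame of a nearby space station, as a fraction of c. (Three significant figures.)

Relativistic velocity addition: u = (u' + v)/(1 + u'v/c²), with u' = 0.871c and v = 0.6c.
Numerator: 0.871 + 0.6 = 1.471. Denominator: 1 + (0.871)(0.6) = 1.5226.
u = 1.471/1.5226 = 0.96611, so the speed is 0.966c.

0.966c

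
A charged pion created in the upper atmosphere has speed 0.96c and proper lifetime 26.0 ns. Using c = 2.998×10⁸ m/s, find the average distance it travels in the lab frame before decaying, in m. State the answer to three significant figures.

26.7 m

γ = 1/√(1 − β²) = 1/√(1 − 0.9216) = 1/√0.0784 = 1/0.28 = 3.5714.
Lab-frame lifetime: Δt = γτ = 3.5714 × 26.0 ns = 92.856 ns.
Distance: d = vΔt = 0.96 × 2.998×10⁸ m/s × 9.2856×10^-8 s = 26.7 m.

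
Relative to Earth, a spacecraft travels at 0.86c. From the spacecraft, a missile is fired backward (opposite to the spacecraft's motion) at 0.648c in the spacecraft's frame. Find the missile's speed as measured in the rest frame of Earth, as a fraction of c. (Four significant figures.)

0.4789c

Relativistic velocity addition: u = (u' + v)/(1 + u'v/c²), with u' = −0.648c and v = 0.86c.
Numerator: −0.648 + 0.86 = 0.212. Denominator: 1 + (−0.648)(0.86) = 0.44272.
u = 0.212/0.44272 = 0.47886, so the speed is 0.4789c.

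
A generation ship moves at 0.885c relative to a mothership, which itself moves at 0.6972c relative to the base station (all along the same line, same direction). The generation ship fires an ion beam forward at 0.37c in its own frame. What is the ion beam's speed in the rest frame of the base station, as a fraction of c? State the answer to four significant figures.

0.9900c

Compose velocities in two stages. Stage 1 (into S'): u₁ = (0.37+0.885)/(1+0.37×0.885) = 0.94542.
Stage 2 (into S): u = (0.94542+0.6972)/(1+0.94542×0.6972) = 0.99004, so the speed is 0.9900c.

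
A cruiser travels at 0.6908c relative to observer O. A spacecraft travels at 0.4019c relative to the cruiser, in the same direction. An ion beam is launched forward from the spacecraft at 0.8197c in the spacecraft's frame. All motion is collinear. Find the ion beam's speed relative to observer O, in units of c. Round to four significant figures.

0.9847c

Compose velocities in two stages. Stage 1 (into S'): u₁ = (0.8197+0.4019)/(1+0.8197×0.4019) = 0.91888.
Stage 2 (into S): u = (0.91888+0.6908)/(1+0.91888×0.6908) = 0.98466, so the speed is 0.9847c.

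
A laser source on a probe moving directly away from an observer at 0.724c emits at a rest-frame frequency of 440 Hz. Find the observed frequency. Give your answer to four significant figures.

Relativistic Doppler (source moving away): f_obs = f_src · √((1−β)/(1+β)).
With β = 0.724: factor = √(0.276/1.724) = 0.40012.
f_obs = 440 × 0.40012 = 176.1 Hz.

176.1 Hz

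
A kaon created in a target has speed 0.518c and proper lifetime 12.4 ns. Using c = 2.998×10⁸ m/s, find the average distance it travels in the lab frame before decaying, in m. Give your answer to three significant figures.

2.25 m

γ = 1/√(1 − β²) = 1/√(1 − 0.268324) = 1/√0.731676 = 1/0.855381 = 1.1691.
Lab-frame lifetime: Δt = γτ = 1.1691 × 12.4 ns = 14.497 ns.
Distance: d = vΔt = 0.518 × 2.998×10⁸ m/s × 1.4497×10^-8 s = 2.25 m.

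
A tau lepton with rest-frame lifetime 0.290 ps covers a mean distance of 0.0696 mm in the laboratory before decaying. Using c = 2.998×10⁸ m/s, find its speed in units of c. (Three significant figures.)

Let x = d/(cτ) = 6.960×10^-5 m / (2.998×10⁸ m/s × 2.900×10^-13 s) = 0.80053. Since d = βγcτ, x = βγ = β/√(1−β²).
Solving: β² = x²/(1+x²) = 0.640848/1.640848 = 0.390559, so β = 0.625.

0.625c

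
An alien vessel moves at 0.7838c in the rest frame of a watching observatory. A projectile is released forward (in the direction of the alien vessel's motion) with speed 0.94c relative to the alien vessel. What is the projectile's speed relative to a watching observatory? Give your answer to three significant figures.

0.993c

In units of c, u = (u' + v)/(1 + u'v) with u' = 0.94 and v = 0.7838.
Numerator: 0.94 + 0.7838 = 1.7238. Denominator: 1 + (0.94)(0.7838) = 1.736772.
u = 1.7238/1.736772 = 0.99253, so the speed is 0.993c.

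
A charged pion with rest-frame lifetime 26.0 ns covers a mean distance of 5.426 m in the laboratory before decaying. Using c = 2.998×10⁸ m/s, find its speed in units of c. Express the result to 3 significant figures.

0.571c

d = βγcτ ⇒ βγ = d/(cτ) = 5.426 m / (7.7948 m) = 0.69611.
β = (βγ)/√(1+(βγ)²) = 0.69611/√1.484569 = 0.571.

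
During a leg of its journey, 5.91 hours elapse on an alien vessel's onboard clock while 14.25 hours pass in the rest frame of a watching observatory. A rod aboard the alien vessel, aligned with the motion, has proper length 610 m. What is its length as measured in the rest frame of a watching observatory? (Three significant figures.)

The time-dilation ratio gives γ = 14.25/5.91 = 2.41117.
The rod contracts by the same γ: 610 m / 2.41117 = 253 m.

253 m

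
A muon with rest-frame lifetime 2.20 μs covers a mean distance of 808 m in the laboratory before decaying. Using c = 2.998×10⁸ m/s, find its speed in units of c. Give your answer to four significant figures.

0.7747c

Lab distance = (lab lifetime)·v = γτ·βc, so βγ = d/(cτ) = 808.0/(2.998×10⁸ × 2.200×10^-6) = 1.2251.
With βγ = 1.2251: γ² = 1 + (βγ)² = 2.50087, and β = (βγ)/γ = 1.2251/1.58141 = 0.7747.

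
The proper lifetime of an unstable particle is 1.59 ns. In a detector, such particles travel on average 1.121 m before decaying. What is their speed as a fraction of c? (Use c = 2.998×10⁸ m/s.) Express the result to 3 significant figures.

0.920c

Let x = d/(cτ) = 1.121 m / (2.998×10⁸ m/s × 1.590×10^-9 s) = 2.3517. Since d = βγcτ, x = βγ = β/√(1−β²).
Solving: β² = x²/(1+x²) = 5.53049/6.53049 = 0.846872, so β = 0.920.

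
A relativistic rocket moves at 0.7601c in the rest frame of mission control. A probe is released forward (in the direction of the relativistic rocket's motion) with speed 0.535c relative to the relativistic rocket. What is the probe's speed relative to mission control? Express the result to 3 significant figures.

Relativistic velocity addition: u = (u' + v)/(1 + u'v/c²), with u' = 0.535c and v = 0.7601c.
Numerator: 0.535 + 0.7601 = 1.2951. Denominator: 1 + (0.535)(0.7601) = 1.4066535.
u = 1.2951/1.4066535 = 0.9207, so the speed is 0.921c.

0.921c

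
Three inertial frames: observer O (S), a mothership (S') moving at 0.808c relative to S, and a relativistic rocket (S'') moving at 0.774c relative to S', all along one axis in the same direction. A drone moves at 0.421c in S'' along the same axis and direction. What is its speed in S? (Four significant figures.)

0.9890c

First combine the drone and relativistic rocket (S''→S'): u₁ = (0.421 + 0.774)/(1 + 0.421×0.774) = 1.195/1.325854 = 0.90131.
Then combine with the mothership (S'→S): u = (0.90131 + 0.808)/(1 + 0.90131×0.808) = 1.70931/1.72825848 = 0.98904.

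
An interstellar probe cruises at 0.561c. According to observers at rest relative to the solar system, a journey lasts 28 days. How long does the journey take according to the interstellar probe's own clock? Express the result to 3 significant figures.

With β = 0.561, γ = 1/√(1 − 0.561²) = 1/√0.685279 = 1.208.
The moving clock records proper time: Δτ = Δt/γ = 28/1.208 = 23.2 days.

23.2 days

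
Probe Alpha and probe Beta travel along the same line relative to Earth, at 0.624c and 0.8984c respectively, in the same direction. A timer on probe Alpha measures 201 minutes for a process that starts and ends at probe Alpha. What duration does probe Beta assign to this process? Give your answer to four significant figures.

257.4 minutes

The velocity of probe Alpha relative to probe Beta is (0.624 − 0.8984)c / (1 − 0.624×0.8984) = −0.62449c; relative speed 0.62449c.
At |u| = 0.62449c, γ = (1 − 0.389988)^(−1/2) = 1.2804.
Probe Alpha's interval is proper; time dilation gives Δt_B = γΔτ = 1.2804 × 201 minutes = 257.4 minutes.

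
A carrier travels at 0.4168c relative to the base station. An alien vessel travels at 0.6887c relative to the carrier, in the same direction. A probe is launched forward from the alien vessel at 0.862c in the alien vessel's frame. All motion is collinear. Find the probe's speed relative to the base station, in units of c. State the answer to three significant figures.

Apply u = (u'+v)/(1+u'v) twice. Probe in the carrier frame: (0.862+0.6887)/(1+0.862·0.6887) = 1.5507/1.5936594 = 0.97304c.
That velocity, transformed to the rest frame of the base station: (0.97304+0.4168)/(1+0.97304·0.4168) = 1.38984/1.405563072 = 0.98881c.

0.989c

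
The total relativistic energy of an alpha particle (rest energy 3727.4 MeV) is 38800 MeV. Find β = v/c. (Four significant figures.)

γ = E/(mc²) = 38800/3727.4 = 10.409.
β = √(1 − 1/γ²) = √(1 − 0.00922958) = √0.99077042 = 0.9954.

0.9954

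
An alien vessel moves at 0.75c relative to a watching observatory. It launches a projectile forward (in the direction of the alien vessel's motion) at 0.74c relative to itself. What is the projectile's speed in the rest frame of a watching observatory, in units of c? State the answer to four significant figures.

0.9582c

In units of c, u = (u' + v)/(1 + u'v) with u' = 0.74 and v = 0.75.
Numerator: 0.74 + 0.75 = 1.49. Denominator: 1 + (0.74)(0.75) = 1.555.
u = 1.49/1.555 = 0.9582, so the speed is 0.9582c.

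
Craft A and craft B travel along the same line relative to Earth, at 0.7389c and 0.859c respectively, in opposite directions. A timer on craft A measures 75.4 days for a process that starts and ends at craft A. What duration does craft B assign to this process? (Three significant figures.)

357 days

The velocity of craft A relative to craft B is (0.7389 + 0.859)c / (1 + 0.7389×0.859) = 0.97748c; relative speed 0.97748c.
γ for this relative speed: γ = 1/√(1 − 0.955467) = 4.7387.
The clock on craft A records proper time, so craft B measures Δt = γΔτ = 4.7387 × 75.4 = 357 days.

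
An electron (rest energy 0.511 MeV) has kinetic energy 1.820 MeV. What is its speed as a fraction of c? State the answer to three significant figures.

γ = 1 + K/(mc²) = 1 + 1.820/0.511 = 4.5616.
β = √(1 − 1/γ²) = √(1 − 0.048058) = √0.951942 = 0.976.

0.976c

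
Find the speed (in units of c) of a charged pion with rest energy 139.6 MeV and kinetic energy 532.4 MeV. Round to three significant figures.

K = (γ−1)mc², so γ = 1 + 532.4/139.6 = 4.8138.
Then v/c = √(1 − γ⁻²) = √(1 − 0.0431543) = √0.9568457 = 0.978.

0.978c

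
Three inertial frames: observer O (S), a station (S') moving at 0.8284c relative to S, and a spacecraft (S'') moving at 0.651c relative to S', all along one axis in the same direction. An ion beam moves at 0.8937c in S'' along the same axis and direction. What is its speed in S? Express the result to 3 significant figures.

0.998c

Apply u = (u'+v)/(1+u'v) twice. Ion beam in the station frame: (0.8937+0.651)/(1+0.8937·0.651) = 1.5447/1.5817987 = 0.97655c.
That velocity, transformed to the rest frame of observer O: (0.97655+0.8284)/(1+0.97655·0.8284) = 1.80495/1.80897402 = 0.99778c.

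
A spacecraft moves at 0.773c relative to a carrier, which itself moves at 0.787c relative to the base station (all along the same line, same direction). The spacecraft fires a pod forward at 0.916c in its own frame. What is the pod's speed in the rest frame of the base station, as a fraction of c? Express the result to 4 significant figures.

0.9987c

Apply u = (u'+v)/(1+u'v) twice. Pod in the carrier frame: (0.916+0.773)/(1+0.916·0.773) = 1.689/1.708068 = 0.98884c.
That velocity, transformed to the rest frame of the base station: (0.98884+0.787)/(1+0.98884·0.787) = 1.77584/1.77821708 = 0.99866c.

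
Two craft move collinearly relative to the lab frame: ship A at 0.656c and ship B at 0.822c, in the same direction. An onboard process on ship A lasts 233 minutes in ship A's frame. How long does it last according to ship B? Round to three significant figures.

Speed of ship A in ship B's frame: u = (v_A − v_B)/(1 − v_A v_B/c²) = (0.656 − 0.822)/(1 − 0.656×0.822) = −0.166/0.460768 = −0.36027; |u| = 0.36027c.
At |u| = 0.36027c, γ = (1 − 0.129794)^(−1/2) = 1.072.
The clock on ship A records proper time, so ship B measures Δt = γΔτ = 1.072 × 233 = 250 minutes.

250 minutes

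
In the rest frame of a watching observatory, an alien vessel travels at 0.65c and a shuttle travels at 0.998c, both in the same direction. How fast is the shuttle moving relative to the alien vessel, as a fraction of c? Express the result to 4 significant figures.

Transform to the alien vessel's frame: u' = (u − v)/(1 − uv/c²).
u' = (0.998 − 0.65)/(1 − 0.998×0.65) = 0.348/0.3513 = 0.99061.
Speed in the alien vessel's frame: 0.9906c (in the same direction).

0.9906c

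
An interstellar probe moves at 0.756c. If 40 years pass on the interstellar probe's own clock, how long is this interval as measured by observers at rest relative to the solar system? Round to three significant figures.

Lorentz factor: γ = (1 − 0.571536)^(−1/2) = 1.5277.
Time dilation: Δt = γ·Δτ = 1.5277 × 40 = 61.1 years.

61.1 years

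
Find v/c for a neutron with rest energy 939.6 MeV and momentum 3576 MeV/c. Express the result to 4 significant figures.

pc/(mc²) = 3576/939.6 = 3.8059 = βγ = β/√(1−β²).
So β² = x²/(1 + x²) with x = 3.8059: x² = 14.4849, β² = 14.4849/15.4849 = 0.935421, β = 0.9672.

0.9672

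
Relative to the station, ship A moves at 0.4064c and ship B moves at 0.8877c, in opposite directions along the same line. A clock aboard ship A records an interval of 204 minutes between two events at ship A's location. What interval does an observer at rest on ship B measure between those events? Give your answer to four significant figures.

659.9 minutes

The velocity of ship A relative to ship B is (0.4064 + 0.8877)c / (1 + 0.4064×0.8877) = 0.95101c; relative speed 0.95101c.
At |u| = 0.95101c, γ = (1 − 0.90442)^(−1/2) = 3.2346.
The clock on ship A records proper time, so ship B measures Δt = γΔτ = 3.2346 × 204 = 659.9 minutes.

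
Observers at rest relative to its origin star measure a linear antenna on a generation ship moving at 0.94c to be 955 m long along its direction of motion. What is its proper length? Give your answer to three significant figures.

γ = 1/√(1 − β²) = 1/√(1 − 0.8836) = 1/√0.1164 = 1/0.341174 = 2.9311.
Proper length: L₀ = γ·L = 2.9311 × 955 = 2800 m.

2800 m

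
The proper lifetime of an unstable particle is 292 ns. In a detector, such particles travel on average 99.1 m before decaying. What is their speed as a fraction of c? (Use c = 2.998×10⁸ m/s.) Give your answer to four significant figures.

Lab distance = (lab lifetime)·v = γτ·βc, so βγ = d/(cτ) = 99.10/(2.998×10⁸ × 2.920×10^-7) = 1.132.
With βγ = 1.132: γ² = 1 + (βγ)² = 2.28142, and β = (βγ)/γ = 1.132/1.51044 = 0.7495.

0.7495c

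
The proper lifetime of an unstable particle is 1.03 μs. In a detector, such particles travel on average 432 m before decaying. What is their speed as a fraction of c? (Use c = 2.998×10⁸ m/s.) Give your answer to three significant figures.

Lab distance = (lab lifetime)·v = γτ·βc, so βγ = d/(cτ) = 432.0/(2.998×10⁸ × 1.030×10^-6) = 1.399.
With βγ = 1.399: γ² = 1 + (βγ)² = 2.9572, and β = (βγ)/γ = 1.399/1.71965 = 0.814.

0.814c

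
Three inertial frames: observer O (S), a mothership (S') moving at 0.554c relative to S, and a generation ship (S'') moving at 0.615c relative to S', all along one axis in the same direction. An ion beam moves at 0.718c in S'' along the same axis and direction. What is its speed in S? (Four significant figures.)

0.9778c

Apply u = (u'+v)/(1+u'v) twice. Ion beam in the mothership frame: (0.718+0.615)/(1+0.718·0.615) = 1.333/1.44157 = 0.92469c.
That velocity, transformed to the rest frame of observer O: (0.92469+0.554)/(1+0.92469·0.554) = 1.47869/1.51227826 = 0.97779c.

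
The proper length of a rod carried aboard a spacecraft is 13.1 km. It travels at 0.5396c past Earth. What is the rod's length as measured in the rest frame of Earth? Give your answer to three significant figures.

γ = 1/√(1 − β²) = 1/√(1 − 0.29116816) = 1/√0.70883184 = 1/0.841922 = 1.1878.
Length contraction: L = L₀/γ = 13.1/1.1878 = 11.0 km.

11.0 km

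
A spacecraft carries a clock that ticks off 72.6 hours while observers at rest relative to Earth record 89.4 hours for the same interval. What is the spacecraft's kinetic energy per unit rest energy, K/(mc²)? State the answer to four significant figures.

The time-dilation ratio gives γ = 89.4/72.6 = 1.2314.
K/(mc²) = γ − 1 = 1.2314 − 1 = 0.2314.

0.2314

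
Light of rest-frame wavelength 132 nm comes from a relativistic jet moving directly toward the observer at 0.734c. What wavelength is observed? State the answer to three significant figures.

Relativistic Doppler for wavelength: λ_obs = λ_src · √((1−β)/(1+β)).
With β = 0.734: factor = √(0.266/1.734) = 0.39167.
λ_obs = 132 × 0.39167 = 51.7 nm.

51.7 nm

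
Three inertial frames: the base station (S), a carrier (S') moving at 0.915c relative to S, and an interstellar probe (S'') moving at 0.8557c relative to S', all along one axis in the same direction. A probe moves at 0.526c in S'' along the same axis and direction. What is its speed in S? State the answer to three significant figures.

0.998c

Compose velocities in two stages. Stage 1 (into S'): u₁ = (0.526+0.8557)/(1+0.526×0.8557) = 0.95283.
Stage 2 (into S): u = (0.95283+0.915)/(1+0.95283×0.915) = 0.99786, so the speed is 0.998c.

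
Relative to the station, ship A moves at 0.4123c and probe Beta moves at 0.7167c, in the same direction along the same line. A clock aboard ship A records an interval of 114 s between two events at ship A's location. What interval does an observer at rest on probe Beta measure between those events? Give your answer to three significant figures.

The velocity of ship A relative to probe Beta is (0.4123 − 0.7167)c / (1 − 0.4123×0.7167) = −0.43208c; relative speed 0.43208c.
γ for this relative speed: γ = 1/√(1 − 0.186693) = 1.1088.
The clock on ship A records proper time, so probe Beta measures Δt = γΔτ = 1.1088 × 114 = 126 s.

126 s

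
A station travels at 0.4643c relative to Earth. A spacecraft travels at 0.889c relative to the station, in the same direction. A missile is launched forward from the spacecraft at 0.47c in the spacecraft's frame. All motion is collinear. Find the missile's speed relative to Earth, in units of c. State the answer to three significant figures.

0.985c

First combine the missile and spacecraft (S''→S'): u₁ = (0.47 + 0.889)/(1 + 0.47×0.889) = 1.359/1.41783 = 0.95851.
Then combine with the station (S'→S): u = (0.95851 + 0.4643)/(1 + 0.95851×0.4643) = 1.42281/1.445036193 = 0.98462.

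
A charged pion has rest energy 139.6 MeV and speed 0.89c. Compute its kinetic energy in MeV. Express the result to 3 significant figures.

With β = 0.89, γ = 1/√(1 − 0.89²) = 1/√0.2079 = 2.1932.
Kinetic energy: K = (γ − 1)mc² = (2.1932 − 1) × 139.6 MeV = 1.1932 × 139.6 = 167 MeV.

167 MeV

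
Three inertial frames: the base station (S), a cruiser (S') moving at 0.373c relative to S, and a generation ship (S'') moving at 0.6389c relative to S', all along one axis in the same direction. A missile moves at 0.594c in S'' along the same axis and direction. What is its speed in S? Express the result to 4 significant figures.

0.9500c

First combine the missile and generation ship (S''→S'): u₁ = (0.594 + 0.6389)/(1 + 0.594×0.6389) = 1.2329/1.3795066 = 0.89373.
Then combine with the cruiser (S'→S): u = (0.89373 + 0.373)/(1 + 0.89373×0.373) = 1.26673/1.33336129 = 0.95003.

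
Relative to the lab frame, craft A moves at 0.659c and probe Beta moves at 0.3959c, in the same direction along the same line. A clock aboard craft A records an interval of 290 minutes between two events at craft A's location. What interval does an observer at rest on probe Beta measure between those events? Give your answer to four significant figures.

Transform craft A's velocity into probe Beta's frame: (0.659 − 0.3959)/(1 − 0.659·0.3959) = 0.2631/0.7391019, so the relative speed is 0.35597c.
At |u| = 0.35597c, γ = (1 − 0.126715)^(−1/2) = 1.0701.
Craft A's interval is proper; time dilation gives Δt_B = γΔτ = 1.0701 × 290 minutes = 310.3 minutes.

310.3 minutes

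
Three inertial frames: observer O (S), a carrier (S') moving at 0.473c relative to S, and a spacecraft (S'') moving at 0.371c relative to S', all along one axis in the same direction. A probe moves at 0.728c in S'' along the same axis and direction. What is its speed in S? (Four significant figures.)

0.9496c

Apply u = (u'+v)/(1+u'v) twice. Probe in the carrier frame: (0.728+0.371)/(1+0.728·0.371) = 1.099/1.270088 = 0.86529c.
That velocity, transformed to the rest frame of observer O: (0.86529+0.473)/(1+0.86529·0.473) = 1.33829/1.40928217 = 0.94963c.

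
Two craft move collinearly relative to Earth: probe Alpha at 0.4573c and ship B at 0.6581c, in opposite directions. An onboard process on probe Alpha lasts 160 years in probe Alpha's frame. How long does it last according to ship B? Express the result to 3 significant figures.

The velocity of probe Alpha relative to ship B is (0.4573 + 0.6581)c / (1 + 0.4573×0.6581) = 0.85737c; relative speed 0.85737c.
At |u| = 0.85737c, γ = (1 − 0.735083)^(−1/2) = 1.9429.
Probe Alpha's interval is proper; time dilation gives Δt_B = γΔτ = 1.9429 × 160 years = 311 years.

311 years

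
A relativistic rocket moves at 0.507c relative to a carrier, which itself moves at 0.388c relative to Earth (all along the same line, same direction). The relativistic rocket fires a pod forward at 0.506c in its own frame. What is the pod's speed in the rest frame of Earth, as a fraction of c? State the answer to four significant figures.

0.9096c

Apply u = (u'+v)/(1+u'v) twice. Pod in the carrier frame: (0.506+0.507)/(1+0.506·0.507) = 1.013/1.256542 = 0.80618c.
That velocity, transformed to the rest frame of Earth: (0.80618+0.388)/(1+0.80618·0.388) = 1.19418/1.31279784 = 0.90965c.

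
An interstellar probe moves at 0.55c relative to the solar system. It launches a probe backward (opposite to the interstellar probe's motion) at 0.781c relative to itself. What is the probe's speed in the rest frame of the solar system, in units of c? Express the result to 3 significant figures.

0.405c

Relativistic velocity addition: u = (u' + v)/(1 + u'v/c²), with u' = −0.781c and v = 0.55c.
Numerator: −0.781 + 0.55 = −0.231. Denominator: 1 + (−0.781)(0.55) = 0.57045.
u = −0.231/0.57045 = −0.40494, so the speed is 0.405c.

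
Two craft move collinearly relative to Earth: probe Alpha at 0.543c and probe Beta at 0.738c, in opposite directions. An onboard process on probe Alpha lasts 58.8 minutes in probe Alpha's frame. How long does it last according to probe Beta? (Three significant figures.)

145 minutes

Transform probe Alpha's velocity into probe Beta's frame: (0.543 + 0.738)/(1 + 0.543·0.738) = 1.281/1.400734, so the relative speed is 0.91452c.
At |u| = 0.91452c, γ = (1 − 0.836347)^(−1/2) = 2.4719.
The clock on probe Alpha records proper time, so probe Beta measures Δt = γΔτ = 2.4719 × 58.8 = 145 minutes.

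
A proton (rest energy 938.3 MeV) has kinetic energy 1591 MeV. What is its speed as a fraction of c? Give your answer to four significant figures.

K = (γ−1)mc², so γ = 1 + 1591/938.3 = 2.6956.
Then v/c = √(1 − γ⁻²) = √(1 − 0.137622) = √0.862378 = 0.9286.

0.9286c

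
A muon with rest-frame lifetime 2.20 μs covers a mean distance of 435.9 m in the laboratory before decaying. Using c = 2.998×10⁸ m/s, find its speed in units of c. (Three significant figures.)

0.551c

Let x = d/(cτ) = 435.9 m / (2.998×10⁸ m/s × 2.200×10^-6 s) = 0.6609. Since d = βγcτ, x = βγ = β/√(1−β²).
Solving: β² = x²/(1+x²) = 0.436789/1.436789 = 0.304004, so β = 0.551.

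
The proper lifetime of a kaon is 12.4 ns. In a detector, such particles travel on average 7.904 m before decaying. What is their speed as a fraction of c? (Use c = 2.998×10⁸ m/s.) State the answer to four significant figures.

Lab distance = (lab lifetime)·v = γτ·βc, so βγ = d/(cτ) = 7.904/(2.998×10⁸ × 1.240×10^-8) = 2.1261.
With βγ = 2.1261: γ² = 1 + (βγ)² = 5.5203, and β = (βγ)/γ = 2.1261/2.34953 = 0.9049.

0.9049c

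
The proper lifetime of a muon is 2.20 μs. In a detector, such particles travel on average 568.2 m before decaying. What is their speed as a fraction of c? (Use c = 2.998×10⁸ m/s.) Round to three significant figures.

Lab distance = (lab lifetime)·v = γτ·βc, so βγ = d/(cτ) = 568.2/(2.998×10⁸ × 2.200×10^-6) = 0.86148.
With βγ = 0.86148: γ² = 1 + (βγ)² = 1.742148, and β = (βγ)/γ = 0.86148/1.3199 = 0.653.

0.653c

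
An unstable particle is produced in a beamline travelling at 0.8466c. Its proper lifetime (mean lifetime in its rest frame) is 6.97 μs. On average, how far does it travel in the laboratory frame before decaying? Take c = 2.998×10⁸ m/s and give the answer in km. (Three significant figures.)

Lorentz factor: γ = (1 − 0.71673156)^(−1/2) = 1.8789.
Lab-frame lifetime: Δt = γτ = 1.8789 × 6.97 μs = 13.096 μs.
Distance: d = vΔt = 0.8466 × 2.998×10⁸ m/s × 1.3096×10^-5 s = 3320 m = 3.32 km.

3.32 km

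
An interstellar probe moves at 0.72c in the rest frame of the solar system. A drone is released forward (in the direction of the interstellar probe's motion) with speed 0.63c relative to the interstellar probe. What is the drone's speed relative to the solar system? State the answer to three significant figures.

0.929c

Relativistic velocity addition: u = (u' + v)/(1 + u'v/c²), with u' = 0.63c and v = 0.72c.
Numerator: 0.63 + 0.72 = 1.35. Denominator: 1 + (0.63)(0.72) = 1.4536.
u = 1.35/1.4536 = 0.92873, so the speed is 0.929c.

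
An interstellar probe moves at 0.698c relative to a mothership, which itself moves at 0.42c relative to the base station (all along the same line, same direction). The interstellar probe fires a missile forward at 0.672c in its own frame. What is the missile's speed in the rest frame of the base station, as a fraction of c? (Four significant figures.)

0.9719c

Compose velocities in two stages. Stage 1 (into S'): u₁ = (0.672+0.698)/(1+0.672×0.698) = 0.93257.
Stage 2 (into S): u = (0.93257+0.42)/(1+0.93257×0.42) = 0.9719, so the speed is 0.9719c.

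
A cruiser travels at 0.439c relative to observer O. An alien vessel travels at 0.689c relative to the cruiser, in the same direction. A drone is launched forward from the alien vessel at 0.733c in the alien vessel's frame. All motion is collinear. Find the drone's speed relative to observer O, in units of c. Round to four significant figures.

0.9781c

Compose velocities in two stages. Stage 1 (into S'): u₁ = (0.733+0.689)/(1+0.733×0.689) = 0.94483.
Stage 2 (into S): u = (0.94483+0.439)/(1+0.94483×0.439) = 0.97812, so the speed is 0.9781c.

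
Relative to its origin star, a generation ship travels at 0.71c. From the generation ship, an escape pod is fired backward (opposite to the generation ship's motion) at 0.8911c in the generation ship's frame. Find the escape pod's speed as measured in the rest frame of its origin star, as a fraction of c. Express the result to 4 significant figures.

In units of c, u = (u' + v)/(1 + u'v) with u' = −0.8911 and v = 0.71.
Numerator: −0.8911 + 0.71 = −0.1811. Denominator: 1 + (−0.8911)(0.71) = 0.367319.
u = −0.1811/0.367319 = −0.49303, so the speed is 0.4930c.

0.4930c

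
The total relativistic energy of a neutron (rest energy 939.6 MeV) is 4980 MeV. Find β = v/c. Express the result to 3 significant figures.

0.982

γ = E/(mc²) = 4980/939.6 = 5.3001.
β = √(1 − 1/γ²) = √(1 − 0.0355985) = √0.9644015 = 0.982.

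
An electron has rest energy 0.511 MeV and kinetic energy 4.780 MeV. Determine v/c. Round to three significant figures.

K = (γ−1)mc², so γ = 1 + 4.780/0.511 = 10.354.
Then v/c = √(1 − γ⁻²) = √(1 − 0.0093279) = √0.9906721 = 0.995.

0.995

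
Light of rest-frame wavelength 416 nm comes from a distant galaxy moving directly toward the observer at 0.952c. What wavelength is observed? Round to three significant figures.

Relativistic Doppler for wavelength: λ_obs = λ_src · √((1−β)/(1+β)).
With β = 0.952: factor = √(0.048/1.952) = 0.15681.
λ_obs = 416 × 0.15681 = 65.2 nm.

65.2 nm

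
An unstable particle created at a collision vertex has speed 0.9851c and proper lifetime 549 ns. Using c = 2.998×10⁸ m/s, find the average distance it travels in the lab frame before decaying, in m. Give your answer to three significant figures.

Lorentz factor: γ = (1 − 0.97042201)^(−1/2) = 5.8145.
Lab-frame lifetime: Δt = γτ = 5.8145 × 549 ns = 3192.2 ns.
Distance: d = vΔt = 0.9851 × 2.998×10⁸ m/s × 3.1922×10^-6 s = 943 m.

943 m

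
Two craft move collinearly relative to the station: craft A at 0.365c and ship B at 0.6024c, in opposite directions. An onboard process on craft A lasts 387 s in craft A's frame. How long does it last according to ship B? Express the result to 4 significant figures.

Speed of craft A in ship B's frame: u = (v_A + v_B)/(1 + v_A v_B/c²) = (0.365 + 0.6024)/(1 + 0.365×0.6024) = 0.9674/1.219876 = 0.79303; |u| = 0.79303c.
At |u| = 0.79303c, γ = (1 − 0.628897)^(−1/2) = 1.6415.
The clock on craft A records proper time, so ship B measures Δt = γΔτ = 1.6415 × 387 = 635.3 s.

635.3 s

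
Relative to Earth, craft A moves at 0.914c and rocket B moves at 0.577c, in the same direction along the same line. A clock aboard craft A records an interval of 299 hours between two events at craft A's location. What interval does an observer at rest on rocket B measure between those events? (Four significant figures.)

426.5 hours

Speed of craft A in rocket B's frame: u = (v_A − v_B)/(1 − v_A v_B/c²) = (0.914 − 0.577)/(1 − 0.914×0.577) = 0.337/0.472622 = 0.71304; |u| = 0.71304c.
γ for this relative speed: γ = 1/√(1 − 0.508426) = 1.4263.
The clock on craft A records proper time, so rocket B measures Δt = γΔτ = 1.4263 × 299 = 426.5 hours.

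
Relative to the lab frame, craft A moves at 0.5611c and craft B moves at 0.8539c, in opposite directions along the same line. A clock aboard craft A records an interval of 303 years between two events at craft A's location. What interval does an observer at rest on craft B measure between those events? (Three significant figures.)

1040 years

Speed of craft A in craft B's frame: u = (v_A + v_B)/(1 + v_A v_B/c²) = (0.5611 + 0.8539)/(1 + 0.5611×0.8539) = 1.415/1.47912329 = 0.95665; |u| = 0.95665c.
γ for this relative speed: γ = 1/√(1 − 0.915179) = 3.4336.
The clock on craft A records proper time, so craft B measures Δt = γΔτ = 3.4336 × 303 = 1040 years.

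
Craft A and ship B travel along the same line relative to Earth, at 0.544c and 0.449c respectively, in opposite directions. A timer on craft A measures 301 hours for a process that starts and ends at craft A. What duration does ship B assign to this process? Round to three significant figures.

Transform craft A's velocity into ship B's frame: (0.544 + 0.449)/(1 + 0.544·0.449) = 0.993/1.244256, so the relative speed is 0.79807c.
At |u| = 0.79807c, γ = (1 − 0.636916)^(−1/2) = 1.6596.
The clock on craft A records proper time, so ship B measures Δt = γΔτ = 1.6596 × 301 = 500 hours.

500 hours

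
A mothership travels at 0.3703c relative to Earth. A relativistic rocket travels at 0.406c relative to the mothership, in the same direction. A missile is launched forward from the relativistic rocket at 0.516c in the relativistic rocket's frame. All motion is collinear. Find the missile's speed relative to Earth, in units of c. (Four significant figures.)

First combine the missile and relativistic rocket (S''→S'): u₁ = (0.516 + 0.406)/(1 + 0.516×0.406) = 0.922/1.209496 = 0.7623.
Then combine with the mothership (S'→S): u = (0.7623 + 0.3703)/(1 + 0.7623×0.3703) = 1.1326/1.28227969 = 0.88327.

0.8833c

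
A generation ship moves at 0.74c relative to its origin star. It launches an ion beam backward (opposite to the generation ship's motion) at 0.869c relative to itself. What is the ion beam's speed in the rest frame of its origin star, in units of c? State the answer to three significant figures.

In units of c, u = (u' + v)/(1 + u'v) with u' = −0.869 and v = 0.74.
Numerator: −0.869 + 0.74 = −0.129. Denominator: 1 + (−0.869)(0.74) = 0.35694.
u = −0.129/0.35694 = −0.36141, so the speed is 0.361c.

0.361c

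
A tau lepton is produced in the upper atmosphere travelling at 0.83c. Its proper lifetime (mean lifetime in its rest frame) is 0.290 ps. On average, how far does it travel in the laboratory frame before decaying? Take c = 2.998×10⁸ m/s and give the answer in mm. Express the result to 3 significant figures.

0.129 mm

Lorentz factor: γ = (1 − 0.6889)^(−1/2) = 1.7929.
Lab-frame lifetime: Δt = γτ = 1.7929 × 0.290 ps = 0.51994 ps.
Distance: d = vΔt = 0.83 × 2.998×10⁸ m/s × 5.1994×10^-13 s = 1.29×10^-4 m = 0.129 mm.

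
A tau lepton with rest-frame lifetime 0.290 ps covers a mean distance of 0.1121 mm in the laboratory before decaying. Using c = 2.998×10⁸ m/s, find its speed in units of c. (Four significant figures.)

0.7902c

Lab distance = (lab lifetime)·v = γτ·βc, so βγ = d/(cτ) = 1.121×10^-4/(2.998×10⁸ × 2.900×10^-13) = 1.2894.
With βγ = 1.2894: γ² = 1 + (βγ)² = 2.66255, and β = (βγ)/γ = 1.2894/1.63173 = 0.7902.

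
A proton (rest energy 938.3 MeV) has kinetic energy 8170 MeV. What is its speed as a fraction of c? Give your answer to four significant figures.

0.9947c

K = (γ−1)mc², so γ = 1 + 8170/938.3 = 9.7072.
Then v/c = √(1 − γ⁻²) = √(1 − 0.0106124) = √0.9893876 = 0.9947.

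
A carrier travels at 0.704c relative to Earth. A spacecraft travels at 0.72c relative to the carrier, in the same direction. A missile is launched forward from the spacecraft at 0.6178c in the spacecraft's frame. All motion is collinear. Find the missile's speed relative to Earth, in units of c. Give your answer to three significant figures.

Apply u = (u'+v)/(1+u'v) twice. Missile in the carrier frame: (0.6178+0.72)/(1+0.6178·0.72) = 1.3378/1.444816 = 0.92593c.
That velocity, transformed to the rest frame of Earth: (0.92593+0.704)/(1+0.92593·0.704) = 1.62993/1.65185472 = 0.98673c.

0.987c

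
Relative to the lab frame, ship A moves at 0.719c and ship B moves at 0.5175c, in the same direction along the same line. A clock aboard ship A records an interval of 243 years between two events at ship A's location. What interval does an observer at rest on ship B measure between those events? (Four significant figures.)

The velocity of ship A relative to ship B is (0.719 − 0.5175)c / (1 − 0.719×0.5175) = 0.3209c; relative speed 0.3209c.
At |u| = 0.3209c, γ = (1 − 0.102977)^(−1/2) = 1.0558.
The clock on ship A records proper time, so ship B measures Δt = γΔτ = 1.0558 × 243 = 256.6 years.

256.6 years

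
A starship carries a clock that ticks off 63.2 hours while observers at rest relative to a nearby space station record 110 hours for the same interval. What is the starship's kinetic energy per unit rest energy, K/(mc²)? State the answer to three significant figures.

γ = Δt/Δτ = 110/63.2 = 1.74051.
Since K = (γ−1)mc², K/(mc²) = 1.74051 − 1 = 0.741.

0.741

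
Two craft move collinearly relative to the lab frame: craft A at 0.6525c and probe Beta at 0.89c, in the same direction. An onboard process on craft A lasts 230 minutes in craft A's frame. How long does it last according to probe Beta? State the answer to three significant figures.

279 minutes

Speed of craft A in probe Beta's frame: u = (v_A − v_B)/(1 − v_A v_B/c²) = (0.6525 − 0.89)/(1 − 0.6525×0.89) = −0.2375/0.419275 = −0.56645; |u| = 0.56645c.
γ for this relative speed: γ = 1/√(1 − 0.320866) = 1.2135.
The clock on craft A records proper time, so probe Beta measures Δt = γΔτ = 1.2135 × 230 = 279 minutes.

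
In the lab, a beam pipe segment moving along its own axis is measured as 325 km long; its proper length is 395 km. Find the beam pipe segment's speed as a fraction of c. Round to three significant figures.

Length contraction gives γ = L₀/L = 395/325 = 1.2154.
β = √(1 − 1/γ²) = √0.323042 = 0.568.

0.568c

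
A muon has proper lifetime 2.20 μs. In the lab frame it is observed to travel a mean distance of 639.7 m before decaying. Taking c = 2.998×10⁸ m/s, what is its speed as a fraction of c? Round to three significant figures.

d = βγcτ ⇒ βγ = d/(cτ) = 639.7 m / (659.56 m) = 0.96989.
β = (βγ)/√(1+(βγ)²) = 0.96989/√1.940687 = 0.696.

0.696c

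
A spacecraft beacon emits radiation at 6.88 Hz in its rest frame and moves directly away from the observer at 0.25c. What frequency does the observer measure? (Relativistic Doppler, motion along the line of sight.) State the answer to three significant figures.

Relativistic Doppler (source moving away): f_obs = f_src · √((1−β)/(1+β)).
With β = 0.25: factor = √(0.75/1.25) = 0.7746.
f_obs = 6.88 × 0.7746 = 5.33 Hz.

5.33 Hz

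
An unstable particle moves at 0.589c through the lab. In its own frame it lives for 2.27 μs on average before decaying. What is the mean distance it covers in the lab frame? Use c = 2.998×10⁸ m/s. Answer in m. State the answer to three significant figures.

γ = 1/√(1 − β²) = 1/√(1 − 0.346921) = 1/√0.653079 = 1/0.808133 = 1.2374.
Lab-frame lifetime: Δt = γτ = 1.2374 × 2.27 μs = 2.8089 μs.
Distance: d = vΔt = 0.589 × 2.998×10⁸ m/s × 2.8089×10^-6 s = 496 m.

496 m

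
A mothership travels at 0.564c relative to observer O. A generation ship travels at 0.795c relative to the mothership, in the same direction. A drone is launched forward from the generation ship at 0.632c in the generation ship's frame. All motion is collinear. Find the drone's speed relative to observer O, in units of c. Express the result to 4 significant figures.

0.9857c

First combine the drone and generation ship (S''→S'): u₁ = (0.632 + 0.795)/(1 + 0.632×0.795) = 1.427/1.50244 = 0.94979.
Then combine with the mothership (S'→S): u = (0.94979 + 0.564)/(1 + 0.94979×0.564) = 1.51379/1.53568156 = 0.98574.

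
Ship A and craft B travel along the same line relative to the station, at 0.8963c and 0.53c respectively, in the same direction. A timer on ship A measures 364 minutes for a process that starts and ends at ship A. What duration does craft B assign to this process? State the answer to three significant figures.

508 minutes

Transform ship A's velocity into craft B's frame: (0.8963 − 0.53)/(1 − 0.8963·0.53) = 0.3663/0.524961, so the relative speed is 0.69777c.
γ for this relative speed: γ = 1/√(1 − 0.486883) = 1.396.
Ship A's interval is proper; time dilation gives Δt_B = γΔτ = 1.396 × 364 minutes = 508 minutes.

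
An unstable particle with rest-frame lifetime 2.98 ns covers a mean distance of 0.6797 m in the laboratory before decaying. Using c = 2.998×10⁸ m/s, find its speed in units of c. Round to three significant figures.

0.605c

d = βγcτ ⇒ βγ = d/(cτ) = 0.6797 m / (0.893404 m) = 0.7608.
β = (βγ)/√(1+(βγ)²) = 0.7608/√1.578817 = 0.605.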